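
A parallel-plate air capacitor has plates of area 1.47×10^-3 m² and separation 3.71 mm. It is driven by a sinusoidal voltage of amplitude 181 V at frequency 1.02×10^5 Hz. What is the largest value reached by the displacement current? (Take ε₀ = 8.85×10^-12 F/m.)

(dE/dt)_max = V₀ω/d = 3.127×10^10 V/(m·s); ω = 2πf = 6.409×10^5 rad/s.
I_d,max = ε₀ A (dE/dt)_max = (8.85×10^-12)(1.47×10^-3)(3.127×10^10) = 4.07×10^-4 A.

4.07×10^-4 A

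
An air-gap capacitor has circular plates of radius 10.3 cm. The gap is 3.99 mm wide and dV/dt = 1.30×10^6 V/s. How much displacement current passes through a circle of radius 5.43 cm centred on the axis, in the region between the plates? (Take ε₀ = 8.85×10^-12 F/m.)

2.67×10^-5 A

dE/dt = (dV/dt)/d = 3.258×10^8 V/(m·s); I_d = ε₀(πR²)(dE/dt) = (8.85×10^-12)(0.03333)(3.258×10^8) = 9.610×10^-5 A.
The field is uniform, so I_d,enc = I_d (r/R)² = (9.610×10^-5)(5.43/10.3)² = 2.67×10^-5 A.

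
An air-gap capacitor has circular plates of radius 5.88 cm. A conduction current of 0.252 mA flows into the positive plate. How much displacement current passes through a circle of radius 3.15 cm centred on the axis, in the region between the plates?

Between the plates the displacement current equals the wire current: I_d = 0.252 mA = 2.52×10^-4 A.
The field is uniform, so I_d,enc = I_d (r/R)² = (2.52×10^-4)(3.15/5.88)² = 7.23×10^-5 A.

7.23×10^-5 A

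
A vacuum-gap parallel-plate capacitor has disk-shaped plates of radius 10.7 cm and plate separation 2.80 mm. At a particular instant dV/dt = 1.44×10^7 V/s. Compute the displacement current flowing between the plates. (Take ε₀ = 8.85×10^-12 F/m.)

1.64×10^-3 A

E = V/d so dE/dt = (dV/dt)/d = 5.143×10^9 V/(m·s), and I_d = ε₀ A dE/dt = (8.85×10^-12)(0.03597)(5.143×10^9) = 1.64×10^-3 A.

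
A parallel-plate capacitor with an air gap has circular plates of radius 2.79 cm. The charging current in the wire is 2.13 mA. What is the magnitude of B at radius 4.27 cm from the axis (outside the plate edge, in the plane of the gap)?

Between the plates the displacement current equals the wire current: I_d = 2.13 mA = 2.13×10^-3 A.
Outside the plates the loop encloses all of I_d, so B·2πr = μ₀ I_d and B = 9.98×10^-9 T.

9.98×10^-9 T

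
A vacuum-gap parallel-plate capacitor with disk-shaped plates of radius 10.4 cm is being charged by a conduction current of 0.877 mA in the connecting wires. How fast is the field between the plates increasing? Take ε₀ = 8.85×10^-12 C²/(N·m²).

2.92×10^9 V/(m·s)

The displacement current between the plates equals the conduction current, I_d = 0.877 mA.
Since I_d = ε₀ A dE/dt, dE/dt = I_d/(ε₀A) = (8.77×10^-4)/((8.85×10^-12)(0.03398)) = 2.92×10^9 V/(m·s).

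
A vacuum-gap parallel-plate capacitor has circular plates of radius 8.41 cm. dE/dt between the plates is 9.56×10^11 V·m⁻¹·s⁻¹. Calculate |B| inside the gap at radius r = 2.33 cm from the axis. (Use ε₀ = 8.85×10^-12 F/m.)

Through the whole plate area (πR² = 0.02222 m²), I_d = ε₀ πR² dE/dt = 0.1880 A.
An Ampèrian loop of radius r encloses a fraction (r/R)² of I_d. Then B·2πr = μ₀ I_d (r/R)², giving B = μ₀ I_d r/(2πR²) = 1.24×10^-7 T.

1.24×10^-7 T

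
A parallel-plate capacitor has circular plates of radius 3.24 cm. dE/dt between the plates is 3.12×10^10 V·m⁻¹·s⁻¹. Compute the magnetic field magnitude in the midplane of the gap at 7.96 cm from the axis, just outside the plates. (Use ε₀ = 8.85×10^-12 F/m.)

2.29×10^-9 T

Total displacement current: I_d = ε₀(πR²)(dE/dt) = (8.85×10^-12)(3.298×10^-3)(3.12×10^10) = 9.106×10^-4 A.
Outside the plates the loop encloses all of I_d, so B·2πr = μ₀ I_d and B = 2.29×10^-9 T.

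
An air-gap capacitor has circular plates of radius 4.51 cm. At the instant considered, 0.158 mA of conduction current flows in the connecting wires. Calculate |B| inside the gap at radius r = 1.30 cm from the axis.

No conduction current crosses the gap, so I_d there equals the 1.58×10^-4 A in the leads.
∮B·dl = μ₀ I_d,enc with I_d,enc = I_d r²/R² = 1.313×10^-5 A; so B = μ₀ I_d,enc/(2πr) = 2.02×10^-10 T.

2.02×10^-10 T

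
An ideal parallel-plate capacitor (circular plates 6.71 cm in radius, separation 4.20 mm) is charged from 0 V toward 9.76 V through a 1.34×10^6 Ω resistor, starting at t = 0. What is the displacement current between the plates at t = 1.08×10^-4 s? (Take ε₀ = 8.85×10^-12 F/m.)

4.87×10^-7 A

C = ε₀A/d = (8.85×10^-12)(0.01414)/(4.20×10^-3) = 2.979×10^-11 F and τ = RC = 3.992×10^-5 s. I_d in the gap equals the RC charging current.
I_d(t) = (V₀/R) e^(−t/τ) = 7.284×10^-6 · e^(−2.705) = 4.87×10^-7 A.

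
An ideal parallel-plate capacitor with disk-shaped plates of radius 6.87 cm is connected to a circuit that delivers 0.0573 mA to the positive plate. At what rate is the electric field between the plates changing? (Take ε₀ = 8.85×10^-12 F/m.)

Charge continuity gives I_d = I = 5.73×10^-5 A between the plates.
Since I_d = ε₀ A dE/dt, dE/dt = I_d/(ε₀A) = (5.73×10^-5)/((8.85×10^-12)(0.01483)) = 4.37×10^8 V/(m·s).

4.37×10^8 V/(m·s)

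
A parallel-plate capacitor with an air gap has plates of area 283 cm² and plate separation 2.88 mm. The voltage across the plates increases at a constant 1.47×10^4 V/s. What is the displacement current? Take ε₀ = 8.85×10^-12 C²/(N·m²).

The field between the plates is E = V/d, so dE/dt = (1.47×10^4)/(2.88×10^-3 m) = 5.104×10^6 V/(m·s).
I_d = ε₀ A (dE/dt) = (8.85×10^-12)(0.0283)(5.104×10^6) = 1.28×10^-6 A.

1.28×10^-6 A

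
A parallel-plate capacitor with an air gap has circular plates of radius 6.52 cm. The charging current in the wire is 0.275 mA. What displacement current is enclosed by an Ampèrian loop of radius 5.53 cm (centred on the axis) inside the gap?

1.98×10^-4 A

By continuity the displacement current in the gap matches the conduction current: I_d = 2.75×10^-4 A.
The field is uniform, so I_d,enc = I_d (r/R)² = (2.75×10^-4)(5.53/6.52)² = 1.98×10^-4 A.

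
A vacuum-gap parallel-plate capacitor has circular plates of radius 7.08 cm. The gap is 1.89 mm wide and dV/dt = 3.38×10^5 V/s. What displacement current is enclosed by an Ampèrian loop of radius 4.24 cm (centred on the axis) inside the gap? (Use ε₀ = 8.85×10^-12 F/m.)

8.94×10^-6 A

dE/dt = (dV/dt)/d = 1.788×10^8 V/(m·s); I_d = ε₀(πR²)(dE/dt) = (8.85×10^-12)(0.01575)(1.788×10^8) = 2.492×10^-5 A.
The field is uniform, so I_d,enc = I_d (r/R)² = (2.492×10^-5)(4.24/7.08)² = 8.94×10^-6 A.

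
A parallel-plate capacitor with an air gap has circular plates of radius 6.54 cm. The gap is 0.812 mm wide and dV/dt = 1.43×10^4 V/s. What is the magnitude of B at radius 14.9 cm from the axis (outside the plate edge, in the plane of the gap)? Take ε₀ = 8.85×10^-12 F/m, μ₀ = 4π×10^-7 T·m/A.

2.81×10^-12 T

I_d = C dV/dt with C = ε₀πR²/d = 1.465×10^-10 F, so I_d = (1.465×10^-10)(1.43×10^4) = 2.095×10^-6 A.
With r > R the enclosed displacement current is the full I_d; B = μ₀ I_d / (2πr) = 2.81×10^-12 T.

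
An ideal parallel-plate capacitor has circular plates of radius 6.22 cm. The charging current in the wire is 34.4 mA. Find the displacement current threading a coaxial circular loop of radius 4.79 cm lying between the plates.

No conduction current crosses the gap, so I_d there equals the 0.0344 A in the leads.
Since J_d is uniform, the enclosed fraction is (r/R)² = 0.5930, giving I_d,enc = 0.0204 A.

0.0204 A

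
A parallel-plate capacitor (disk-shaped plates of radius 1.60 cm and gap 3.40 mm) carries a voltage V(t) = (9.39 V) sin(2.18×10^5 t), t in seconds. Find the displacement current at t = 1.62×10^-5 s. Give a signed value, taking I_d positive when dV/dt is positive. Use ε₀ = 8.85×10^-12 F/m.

dE/dt = (V₀ω/d)·cos(ωt) with ωt = 3.5316 rad: (9.39)(2.18×10^5)(-0.9249)/(3.40×10^-3) = -5.568×10^8 V/(m·s).
I_d = ε₀ A dE/dt = (8.85×10^-12)(8.042×10^-4)(-5.568×10^8) = -3.96×10^-6 A.

-3.96×10^-6 A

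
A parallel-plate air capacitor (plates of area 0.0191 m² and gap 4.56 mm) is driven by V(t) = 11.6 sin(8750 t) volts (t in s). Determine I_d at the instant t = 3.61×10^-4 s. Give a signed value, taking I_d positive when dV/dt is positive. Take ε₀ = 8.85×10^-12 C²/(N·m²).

dE/dt = (V₀ω/d)·cos(ωt) with ωt = 3.15875 rad: (11.6)(8750)(-0.9999)/(4.56×10^-3) = -2.226×10^7 V/(m·s).
I_d = ε₀ A dE/dt = (8.85×10^-12)(0.0191)(-2.226×10^7) = -3.76×10^-6 A.

-3.76×10^-6 A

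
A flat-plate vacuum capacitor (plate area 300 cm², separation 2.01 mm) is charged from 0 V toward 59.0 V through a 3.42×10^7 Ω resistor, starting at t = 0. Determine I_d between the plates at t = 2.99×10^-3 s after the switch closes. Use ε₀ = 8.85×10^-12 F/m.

C = ε₀A/d = (8.85×10^-12)(0.0300)/(2.01×10^-3) = 1.321×10^-10 F and τ = RC = 4.518×10^-3 s. I_d in the gap equals the RC charging current.
I_d(t) = (V₀/R) e^(−t/τ) = 1.725×10^-6 · e^(−0.6618) = 8.90×10^-7 A.

8.90×10^-7 A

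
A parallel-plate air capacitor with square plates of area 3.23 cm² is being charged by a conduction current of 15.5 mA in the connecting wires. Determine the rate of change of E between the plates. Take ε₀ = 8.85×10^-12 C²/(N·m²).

Charge continuity gives I_d = I = 0.0155 A between the plates.
Then dE/dt = I_d/(ε₀A) = 5.42×10^12 V/(m·s).

5.42×10^12 V/(m·s)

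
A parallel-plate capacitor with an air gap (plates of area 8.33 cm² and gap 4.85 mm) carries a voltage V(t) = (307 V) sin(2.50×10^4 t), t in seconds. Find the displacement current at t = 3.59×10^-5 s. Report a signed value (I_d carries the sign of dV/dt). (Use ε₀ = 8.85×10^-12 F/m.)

7.27×10^-6 A

dV/dt = (307)(2.50×10^4)·cos(0.8975) = 4.786×10^6 V/s.
I_d = C dV/dt with C = ε₀A/d = (8.85×10^-12)(8.33×10^-4)/(4.85×10^-3) = 1.520×10^-12 F, so I_d = (1.520×10^-12)(4.786×10^6) = 7.27×10^-6 A.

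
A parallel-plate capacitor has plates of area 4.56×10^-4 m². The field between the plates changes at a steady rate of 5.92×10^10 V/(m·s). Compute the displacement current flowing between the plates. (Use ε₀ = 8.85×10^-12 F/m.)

With a uniform field, Φ_E = EA, so I_d = ε₀ A dE/dt = 2.39×10^-4 A.

2.39×10^-4 A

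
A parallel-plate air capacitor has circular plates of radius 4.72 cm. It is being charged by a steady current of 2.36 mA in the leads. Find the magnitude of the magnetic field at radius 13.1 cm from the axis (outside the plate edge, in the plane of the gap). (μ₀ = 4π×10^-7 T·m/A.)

3.60×10^-9 T

By continuity the displacement current in the gap matches the conduction current: I_d = 2.36×10^-3 A.
Outside the plates the loop encloses all of I_d, so B·2πr = μ₀ I_d and B = 3.60×10^-9 T.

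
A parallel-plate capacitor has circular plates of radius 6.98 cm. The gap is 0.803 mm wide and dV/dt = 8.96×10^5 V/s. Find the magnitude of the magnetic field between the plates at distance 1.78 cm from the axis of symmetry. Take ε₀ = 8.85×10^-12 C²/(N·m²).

I_d = C dV/dt with C = ε₀πR²/d = 1.687×10^-10 F, so I_d = (1.687×10^-10)(8.96×10^5) = 1.512×10^-4 A.
For r < R the Ampère–Maxwell law gives B(2πr) = μ₀ I_d (r²/R²), so B = μ₀ I_d r/(2πR²) = (4π×10^-7)(1.512×10^-4)(0.0178)/(2π·0.0698²) = 1.10×10^-10 T.

1.10×10^-10 T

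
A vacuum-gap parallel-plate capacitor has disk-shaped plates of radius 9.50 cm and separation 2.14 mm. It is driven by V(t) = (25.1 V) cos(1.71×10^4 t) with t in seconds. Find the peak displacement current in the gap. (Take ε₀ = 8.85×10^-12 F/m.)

The displacement current equals the conduction current C dV/dt, which peaks at C V₀ ω.
With C = ε₀A/d = (8.85×10^-12)(0.02835)/(2.14×10^-3) = 1.172×10^-10 F and ω = 1.71×10^4 rad/s, I_d,max = (1.172×10^-10)(25.1)(1.71×10^4) = 5.03×10^-5 A.

5.03×10^-5 A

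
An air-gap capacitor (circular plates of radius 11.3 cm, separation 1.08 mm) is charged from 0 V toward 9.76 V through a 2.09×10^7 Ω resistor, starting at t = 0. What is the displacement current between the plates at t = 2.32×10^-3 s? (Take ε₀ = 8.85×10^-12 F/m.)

3.33×10^-7 A

With C = ε₀A/d = (8.85×10^-12)(0.04011)/(1.08×10^-3) = 3.287×10^-10 F, the time constant is τ = RC = 6.870×10^-3 s, so t/τ = 0.3377 and e^(−t/τ) = 0.7134.
I_d = I_cond = (V₀/R) e^(−t/τ) = (4.670×10^-7)(0.7134) = 3.33×10^-7 A.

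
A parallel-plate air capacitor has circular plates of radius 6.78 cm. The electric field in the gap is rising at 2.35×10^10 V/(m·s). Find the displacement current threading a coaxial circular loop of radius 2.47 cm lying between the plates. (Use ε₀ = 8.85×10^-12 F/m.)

3.99×10^-4 A

Through the whole plate area (πR² = 0.01444 m²), I_d = ε₀ πR² dE/dt = 3.003×10^-3 A.
The field is uniform, so I_d,enc = I_d (r/R)² = (3.003×10^-3)(2.47/6.78)² = 3.99×10^-4 A.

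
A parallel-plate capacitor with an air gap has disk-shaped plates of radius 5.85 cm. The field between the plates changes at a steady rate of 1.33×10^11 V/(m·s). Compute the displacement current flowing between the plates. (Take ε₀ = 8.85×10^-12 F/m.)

0.0127 A

With a uniform field, Φ_E = EA, so I_d = ε₀ A dE/dt = 0.0127 A.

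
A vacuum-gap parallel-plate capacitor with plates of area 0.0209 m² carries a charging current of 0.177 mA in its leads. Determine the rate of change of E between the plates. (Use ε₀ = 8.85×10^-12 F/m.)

By continuity, I_d in the gap equals the 0.177 mA flowing in the wire.
Then dE/dt = I_d/(ε₀A) = 9.57×10^8 V/(m·s).

9.57×10^8 V/(m·s)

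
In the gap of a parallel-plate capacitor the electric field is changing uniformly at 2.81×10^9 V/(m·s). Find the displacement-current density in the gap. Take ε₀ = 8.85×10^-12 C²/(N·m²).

0.0249 A/m²

The displacement-current density is ε₀ ∂E/∂t = (8.85×10^-12)(2.81×10^9) = 0.0249 A/m².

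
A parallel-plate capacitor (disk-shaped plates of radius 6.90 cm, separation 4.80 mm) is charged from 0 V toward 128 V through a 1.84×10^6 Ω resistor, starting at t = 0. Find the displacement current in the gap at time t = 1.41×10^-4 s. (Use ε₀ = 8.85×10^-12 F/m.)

With C = ε₀A/d = (8.85×10^-12)(0.01496)/(4.80×10^-3) = 2.758×10^-11 F, the time constant is τ = RC = 5.075×10^-5 s, so t/τ = 2.778 and e^(−t/τ) = 0.06216.
I_d = I_cond = (V₀/R) e^(−t/τ) = (6.957×10^-5)(0.06216) = 4.32×10^-6 A.

4.32×10^-6 A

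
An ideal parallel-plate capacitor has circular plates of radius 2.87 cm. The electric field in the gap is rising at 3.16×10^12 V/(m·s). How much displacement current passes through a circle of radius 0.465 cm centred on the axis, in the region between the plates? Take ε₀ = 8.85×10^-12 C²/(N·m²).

I_d = ε₀ dΦ_E/dt = ε₀ πR² (dE/dt) = (8.85×10^-12)(2.588×10^-3)(3.16×10^12) = 0.07238 A through the full plate area.
The field is uniform, so I_d,enc = I_d (r/R)² = (0.07238)(0.465/2.87)² = 1.90×10^-3 A.

1.90×10^-3 A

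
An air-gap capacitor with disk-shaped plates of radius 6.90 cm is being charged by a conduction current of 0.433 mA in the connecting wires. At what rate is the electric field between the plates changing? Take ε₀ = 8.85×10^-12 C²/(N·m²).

3.27×10^9 V/(m·s)

By continuity, I_d in the gap equals the 0.433 mA flowing in the wire.
Inverting I_d = ε₀ A dE/dt gives dE/dt = 4.33×10^-4 / (8.85×10^-12 · 0.01496) = 3.27×10^9 V/(m·s).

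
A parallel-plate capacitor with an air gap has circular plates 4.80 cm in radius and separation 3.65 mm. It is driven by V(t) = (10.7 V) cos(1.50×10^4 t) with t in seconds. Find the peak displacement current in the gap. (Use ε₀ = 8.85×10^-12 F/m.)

(dE/dt)_max = V₀ω/d = 4.397×10^7 V/(m·s); ω = 1.50×10^4 rad/s.
I_d,max = ε₀ A (dE/dt)_max = (8.85×10^-12)(7.238×10^-3)(4.397×10^7) = 2.82×10^-6 A.

2.82×10^-6 A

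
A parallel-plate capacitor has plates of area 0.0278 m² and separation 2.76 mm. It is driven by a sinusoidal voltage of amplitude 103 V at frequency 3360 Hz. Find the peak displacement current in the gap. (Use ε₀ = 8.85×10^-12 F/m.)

1.94×10^-4 A

The displacement current equals the conduction current C dV/dt, which peaks at C V₀ ω.
With C = ε₀A/d = (8.85×10^-12)(0.0278)/(2.76×10^-3) = 8.914×10^-11 F and ω = 2πf = 2.111×10^4 rad/s, I_d,max = (8.914×10^-11)(103)(2.111×10^4) = 1.94×10^-4 A.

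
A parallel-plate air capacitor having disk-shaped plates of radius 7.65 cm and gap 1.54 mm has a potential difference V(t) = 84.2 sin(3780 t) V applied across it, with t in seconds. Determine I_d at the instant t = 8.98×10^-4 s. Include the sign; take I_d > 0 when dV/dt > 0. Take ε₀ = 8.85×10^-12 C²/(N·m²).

-3.26×10^-5 A

C = ε₀A/d = (8.85×10^-12)(0.01839)/(1.54×10^-3) = 1.057×10^-10 F. dV/dt = V₀ω·cos(ωt); at ωt = 3.39444 rad this factor is -0.9682.
I_d = C dV/dt = (1.057×10^-10)(84.2)(3780)(-0.9682) = -3.26×10^-5 A.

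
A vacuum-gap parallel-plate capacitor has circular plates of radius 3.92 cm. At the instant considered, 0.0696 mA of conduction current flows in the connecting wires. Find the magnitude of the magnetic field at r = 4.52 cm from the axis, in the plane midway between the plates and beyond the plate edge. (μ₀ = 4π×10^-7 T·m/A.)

No conduction current crosses the gap, so I_d there equals the 6.96×10^-5 A in the leads.
With r > R the enclosed displacement current is the full I_d; B = μ₀ I_d / (2πr) = 3.08×10^-10 T.

3.08×10^-10 T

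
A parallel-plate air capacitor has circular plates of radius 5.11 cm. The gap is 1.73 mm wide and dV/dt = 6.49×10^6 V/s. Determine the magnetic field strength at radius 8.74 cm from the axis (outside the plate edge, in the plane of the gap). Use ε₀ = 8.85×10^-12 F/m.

With E = V/d, dE/dt = 3.751×10^9 V/(m·s) and πR² = 8.203×10^-3 m², giving I_d = ε₀ πR² dE/dt = 2.723×10^-4 A.
With r > R the enclosed displacement current is the full I_d; B = μ₀ I_d / (2πr) = 6.23×10^-10 T.

6.23×10^-10 T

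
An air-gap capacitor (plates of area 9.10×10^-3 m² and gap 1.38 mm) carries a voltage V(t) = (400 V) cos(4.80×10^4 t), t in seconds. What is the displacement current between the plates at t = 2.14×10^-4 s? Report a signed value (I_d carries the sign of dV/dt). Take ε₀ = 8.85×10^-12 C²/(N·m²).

8.40×10^-4 A

dE/dt = (V₀ω/d)·−sin(ωt) with ωt = 10.272 rad: (400)(4.80×10^4)(0.7494)/(1.38×10^-3) = 1.043×10^10 V/(m·s).
I_d = ε₀ A dE/dt = (8.85×10^-12)(9.10×10^-3)(1.043×10^10) = 8.40×10^-4 A.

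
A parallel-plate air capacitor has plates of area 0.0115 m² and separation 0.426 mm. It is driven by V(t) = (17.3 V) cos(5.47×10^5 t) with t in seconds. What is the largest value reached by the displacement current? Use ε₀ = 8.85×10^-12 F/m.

2.26×10^-3 A

(dE/dt)_max = V₀ω/d = 2.221×10^10 V/(m·s); ω = 5.47×10^5 rad/s.
I_d,max = ε₀ A (dE/dt)_max = (8.85×10^-12)(0.0115)(2.221×10^10) = 2.26×10^-3 A.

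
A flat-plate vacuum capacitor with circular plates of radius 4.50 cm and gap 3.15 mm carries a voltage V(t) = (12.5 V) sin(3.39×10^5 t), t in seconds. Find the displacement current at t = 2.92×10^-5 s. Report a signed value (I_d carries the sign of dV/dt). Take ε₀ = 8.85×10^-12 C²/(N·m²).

dE/dt = (V₀ω/d)·cos(ωt) with ωt = 9.8988 rad: (12.5)(3.39×10^5)(-0.8897)/(3.15×10^-3) = -1.197×10^9 V/(m·s).
I_d = ε₀ A dE/dt = (8.85×10^-12)(6.362×10^-3)(-1.197×10^9) = -6.74×10^-5 A.

-6.74×10^-5 A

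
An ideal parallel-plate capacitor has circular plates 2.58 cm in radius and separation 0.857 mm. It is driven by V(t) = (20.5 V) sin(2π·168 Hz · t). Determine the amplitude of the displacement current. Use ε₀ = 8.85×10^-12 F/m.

4.67×10^-7 A

C = ε₀A/d = (8.85×10^-12)(2.091×10^-3)/(8.57×10^-4) = 2.159×10^-11 F; ω = 2πf = 1056 rad/s.
I_d = C dV/dt, so |I_d|_max = C V₀ ω = (2.159×10^-11)(20.5)(1056) = 4.67×10^-7 A.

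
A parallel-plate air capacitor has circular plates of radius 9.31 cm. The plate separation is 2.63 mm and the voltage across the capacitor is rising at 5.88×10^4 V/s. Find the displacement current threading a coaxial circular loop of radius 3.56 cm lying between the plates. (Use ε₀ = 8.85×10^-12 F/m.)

7.88×10^-7 A

I_d = C dV/dt with C = ε₀πR²/d = 9.163×10^-11 F, so I_d = (9.163×10^-11)(5.88×10^4) = 5.388×10^-6 A.
Through an area πr² the displacement current is I_d·(πr²/πR²) = I_d (r/R)² = 7.88×10^-7 A.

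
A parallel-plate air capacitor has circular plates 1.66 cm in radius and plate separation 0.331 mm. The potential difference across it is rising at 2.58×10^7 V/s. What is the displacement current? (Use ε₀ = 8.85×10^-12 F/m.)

5.97×10^-4 A

C = ε₀A/d = (8.85×10^-12)(8.657×10^-4)/(3.31×10^-4) = 2.315×10^-11 F.
I_d = C dV/dt = (2.315×10^-11)(2.58×10^7) = 5.97×10^-4 A.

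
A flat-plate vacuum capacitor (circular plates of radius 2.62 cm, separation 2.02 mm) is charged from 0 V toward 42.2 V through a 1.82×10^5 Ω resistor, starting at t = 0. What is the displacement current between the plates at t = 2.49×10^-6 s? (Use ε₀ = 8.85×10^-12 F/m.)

5.45×10^-5 A

C = ε₀A/d = (8.85×10^-12)(2.157×10^-3)/(2.02×10^-3) = 9.450×10^-12 F and τ = RC = 1.720×10^-6 s. I_d in the gap equals the RC charging current.
I_d(t) = (V₀/R) e^(−t/τ) = 2.319×10^-4 · e^(−1.448) = 5.45×10^-5 A.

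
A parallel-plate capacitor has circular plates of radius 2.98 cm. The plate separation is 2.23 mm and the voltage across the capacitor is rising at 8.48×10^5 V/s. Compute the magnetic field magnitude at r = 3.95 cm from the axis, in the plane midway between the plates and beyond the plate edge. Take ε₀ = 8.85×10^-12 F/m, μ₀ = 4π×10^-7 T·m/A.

I_d = C dV/dt with C = ε₀πR²/d = 1.107×10^-11 F, so I_d = (1.107×10^-11)(8.48×10^5) = 9.387×10^-6 A.
Outside the plates the loop encloses all of I_d, so B·2πr = μ₀ I_d and B = 4.75×10^-11 T.

4.75×10^-11 T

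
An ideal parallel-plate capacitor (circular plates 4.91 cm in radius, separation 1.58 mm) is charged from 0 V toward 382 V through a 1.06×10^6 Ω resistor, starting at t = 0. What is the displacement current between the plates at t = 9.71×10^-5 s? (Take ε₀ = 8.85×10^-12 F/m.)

4.16×10^-5 A

With C = ε₀A/d = (8.85×10^-12)(7.574×10^-3)/(1.58×10^-3) = 4.242×10^-11 F, the time constant is τ = RC = 4.497×10^-5 s, so t/τ = 2.159 and e^(−t/τ) = 0.1154.
I_d = I_cond = (V₀/R) e^(−t/τ) = (3.604×10^-4)(0.1154) = 4.16×10^-5 A.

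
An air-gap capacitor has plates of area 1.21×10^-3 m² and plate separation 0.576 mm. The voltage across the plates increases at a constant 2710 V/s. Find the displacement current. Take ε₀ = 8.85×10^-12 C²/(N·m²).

5.04×10^-8 A

The field between the plates is E = V/d, so dE/dt = (2710)/(5.76×10^-4 m) = 4.705×10^6 V/(m·s).
I_d = ε₀ A (dE/dt) = (8.85×10^-12)(1.21×10^-3)(4.705×10^6) = 5.04×10^-8 A.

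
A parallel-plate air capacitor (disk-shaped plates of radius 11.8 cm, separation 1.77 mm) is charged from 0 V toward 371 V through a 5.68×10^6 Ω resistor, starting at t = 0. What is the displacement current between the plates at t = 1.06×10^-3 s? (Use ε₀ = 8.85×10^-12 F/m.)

C = ε₀A/d = (8.85×10^-12)(0.04374)/(1.77×10^-3) = 2.187×10^-10 F and τ = RC = 1.242×10^-3 s. I_d in the gap equals the RC charging current.
I_d(t) = (V₀/R) e^(−t/τ) = 6.532×10^-5 · e^(−0.8535) = 2.78×10^-5 A.

2.78×10^-5 A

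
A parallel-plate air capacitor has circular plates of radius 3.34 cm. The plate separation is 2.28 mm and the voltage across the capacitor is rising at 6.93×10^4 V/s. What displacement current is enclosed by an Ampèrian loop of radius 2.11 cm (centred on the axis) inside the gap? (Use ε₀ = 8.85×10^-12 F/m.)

3.76×10^-7 A

I_d = C dV/dt with C = ε₀πR²/d = 1.360×10^-11 F, so I_d = (1.360×10^-11)(6.93×10^4) = 9.425×10^-7 A.
The field is uniform, so I_d,enc = I_d (r/R)² = (9.425×10^-7)(2.11/3.34)² = 3.76×10^-7 A.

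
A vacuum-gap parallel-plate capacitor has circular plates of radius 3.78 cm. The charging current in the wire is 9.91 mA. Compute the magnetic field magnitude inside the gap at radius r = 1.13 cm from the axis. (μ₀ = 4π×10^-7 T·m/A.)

By continuity the displacement current in the gap matches the conduction current: I_d = 9.91×10^-3 A.
∮B·dl = μ₀ I_d,enc with I_d,enc = I_d r²/R² = 8.856×10^-4 A; so B = μ₀ I_d,enc/(2πr) = 1.57×10^-8 T.

1.57×10^-8 T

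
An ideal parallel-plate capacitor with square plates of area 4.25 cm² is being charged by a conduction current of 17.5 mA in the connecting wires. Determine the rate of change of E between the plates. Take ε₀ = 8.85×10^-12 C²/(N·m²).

The displacement current between the plates equals the conduction current, I_d = 17.5 mA.
Inverting I_d = ε₀ A dE/dt gives dE/dt = 0.0175 / (8.85×10^-12 · 4.25×10^-4) = 4.65×10^12 V/(m·s).

4.65×10^12 V/(m·s)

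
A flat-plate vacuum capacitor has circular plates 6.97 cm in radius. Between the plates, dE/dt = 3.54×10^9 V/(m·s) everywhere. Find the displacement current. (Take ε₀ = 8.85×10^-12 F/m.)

4.78×10^-4 A

The displacement current is ε₀ times dΦ_E/dt = ε₀ A dE/dt = (8.85×10^-12)(0.01526)(3.54×10^9) = 4.78×10^-4 A.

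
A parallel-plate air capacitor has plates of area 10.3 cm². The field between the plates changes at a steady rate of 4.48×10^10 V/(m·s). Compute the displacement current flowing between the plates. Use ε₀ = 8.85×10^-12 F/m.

4.08×10^-4 A

I_d = ε₀ A (dE/dt) = (8.85×10^-12)(1.03×10^-3 m²)(4.48×10^10) = 4.08×10^-4 A.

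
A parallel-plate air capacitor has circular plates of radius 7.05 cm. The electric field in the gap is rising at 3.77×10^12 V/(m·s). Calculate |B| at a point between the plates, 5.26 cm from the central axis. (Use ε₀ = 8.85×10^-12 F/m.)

1.10×10^-6 T

I_d = ε₀ dΦ_E/dt = ε₀ πR² (dE/dt) = (8.85×10^-12)(0.01561)(3.77×10^12) = 0.5208 A through the full plate area.
∮B·dl = μ₀ I_d,enc with I_d,enc = I_d r²/R² = 0.2899 A; so B = μ₀ I_d,enc/(2πr) = 1.10×10^-6 T.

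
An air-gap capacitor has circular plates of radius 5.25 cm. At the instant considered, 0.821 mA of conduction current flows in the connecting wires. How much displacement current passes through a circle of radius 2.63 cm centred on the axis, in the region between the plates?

By continuity the displacement current in the gap matches the conduction current: I_d = 8.21×10^-4 A.
Through an area πr² the displacement current is I_d·(πr²/πR²) = I_d (r/R)² = 2.06×10^-4 A.

2.06×10^-4 A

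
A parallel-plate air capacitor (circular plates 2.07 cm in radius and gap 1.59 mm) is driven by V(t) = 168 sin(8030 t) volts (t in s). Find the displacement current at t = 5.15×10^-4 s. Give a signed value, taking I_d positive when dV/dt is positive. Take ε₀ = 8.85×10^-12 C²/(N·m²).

dV/dt = (168)(8030)·cos(4.13545) = -7.358×10^5 V/s.
I_d = C dV/dt with C = ε₀A/d = (8.85×10^-12)(1.346×10^-3)/(1.59×10^-3) = 7.492×10^-12 F, so I_d = (7.492×10^-12)(-7.358×10^5) = -5.51×10^-6 A.

-5.51×10^-6 A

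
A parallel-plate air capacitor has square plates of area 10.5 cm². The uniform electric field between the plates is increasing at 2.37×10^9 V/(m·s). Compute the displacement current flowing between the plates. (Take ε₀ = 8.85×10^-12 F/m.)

2.20×10^-5 A

I_d = ε₀ A (dE/dt) = (8.85×10^-12)(1.05×10^-3 m²)(2.37×10^9) = 2.20×10^-5 A.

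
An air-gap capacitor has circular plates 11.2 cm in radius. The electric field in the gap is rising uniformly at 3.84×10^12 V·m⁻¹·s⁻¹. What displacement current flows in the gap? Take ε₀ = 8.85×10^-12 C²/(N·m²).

With a uniform field, Φ_E = EA, so I_d = ε₀ A dE/dt = 1.34 A.

1.34 A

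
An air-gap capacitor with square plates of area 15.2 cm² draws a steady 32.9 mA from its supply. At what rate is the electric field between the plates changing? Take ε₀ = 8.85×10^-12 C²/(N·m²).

2.45×10^12 V/(m·s)

The displacement current between the plates equals the conduction current, I_d = 32.9 mA.
Then dE/dt = I_d/(ε₀A) = 2.45×10^12 V/(m·s).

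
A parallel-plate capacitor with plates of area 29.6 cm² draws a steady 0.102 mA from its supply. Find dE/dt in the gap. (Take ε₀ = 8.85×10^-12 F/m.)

3.89×10^9 V/(m·s)

Charge continuity gives I_d = I = 1.02×10^-4 A between the plates.
Since I_d = ε₀ A dE/dt, dE/dt = I_d/(ε₀A) = (1.02×10^-4)/((8.85×10^-12)(2.96×10^-3)) = 3.89×10^9 V/(m·s).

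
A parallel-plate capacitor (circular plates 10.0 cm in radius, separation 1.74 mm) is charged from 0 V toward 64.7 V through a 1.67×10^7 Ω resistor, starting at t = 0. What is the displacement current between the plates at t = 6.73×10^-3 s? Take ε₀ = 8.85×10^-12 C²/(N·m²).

3.11×10^-7 A

C = ε₀A/d = (8.85×10^-12)(0.03142)/(1.74×10^-3) = 1.598×10^-10 F and τ = RC = 2.669×10^-3 s. I_d in the gap equals the RC charging current.
I_d(t) = (V₀/R) e^(−t/τ) = 3.874×10^-6 · e^(−2.522) = 3.11×10^-7 A.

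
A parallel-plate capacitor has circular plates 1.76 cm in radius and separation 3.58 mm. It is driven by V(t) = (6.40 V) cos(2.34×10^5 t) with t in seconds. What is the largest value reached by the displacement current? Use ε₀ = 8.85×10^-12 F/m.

C = ε₀A/d = (8.85×10^-12)(9.731×10^-4)/(3.58×10^-3) = 2.406×10^-12 F; ω = 2.34×10^5 rad/s.
I_d = C dV/dt, so |I_d|_max = C V₀ ω = (2.406×10^-12)(6.40)(2.34×10^5) = 3.60×10^-6 A.

3.60×10^-6 A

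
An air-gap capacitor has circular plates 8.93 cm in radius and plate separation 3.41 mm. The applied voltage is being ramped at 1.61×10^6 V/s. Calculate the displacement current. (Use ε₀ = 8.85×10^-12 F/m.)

E = V/d so dE/dt = (dV/dt)/d = 4.721×10^8 V/(m·s), and I_d = ε₀ A dE/dt = (8.85×10^-12)(0.02505)(4.721×10^8) = 1.05×10^-4 A.

1.05×10^-4 A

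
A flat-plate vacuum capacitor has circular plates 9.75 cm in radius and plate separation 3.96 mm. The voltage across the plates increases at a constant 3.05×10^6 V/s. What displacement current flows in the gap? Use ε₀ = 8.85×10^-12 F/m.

2.04×10^-4 A

C = ε₀A/d = (8.85×10^-12)(0.02986)/(3.96×10^-3) = 6.673×10^-11 F.
I_d = C dV/dt = (6.673×10^-11)(3.05×10^6) = 2.04×10^-4 A.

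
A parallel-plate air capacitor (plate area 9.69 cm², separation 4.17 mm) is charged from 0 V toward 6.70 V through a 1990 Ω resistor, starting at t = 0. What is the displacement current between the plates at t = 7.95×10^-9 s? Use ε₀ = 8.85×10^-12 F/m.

4.83×10^-4 A

With C = ε₀A/d = (8.85×10^-12)(9.69×10^-4)/(4.17×10^-3) = 2.057×10^-12 F, the time constant is τ = RC = 4.093×10^-9 s, so t/τ = 1.942 and e^(−t/τ) = 0.1434.
I_d = I_cond = (V₀/R) e^(−t/τ) = (3.367×10^-3)(0.1434) = 4.83×10^-4 A.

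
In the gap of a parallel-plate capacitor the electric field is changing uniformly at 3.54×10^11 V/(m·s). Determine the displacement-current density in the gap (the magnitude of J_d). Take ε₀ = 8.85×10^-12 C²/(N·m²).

3.13 A/m²

The displacement-current density is ε₀ ∂E/∂t = (8.85×10^-12)(3.54×10^11) = 3.13 A/m².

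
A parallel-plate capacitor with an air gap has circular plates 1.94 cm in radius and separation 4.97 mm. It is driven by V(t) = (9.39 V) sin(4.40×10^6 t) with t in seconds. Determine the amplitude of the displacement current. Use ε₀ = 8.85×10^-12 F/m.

8.70×10^-5 A

The displacement current equals the conduction current C dV/dt, which peaks at C V₀ ω.
With C = ε₀A/d = (8.85×10^-12)(1.182×10^-3)/(4.97×10^-3) = 2.105×10^-12 F and ω = 4.40×10^6 rad/s, I_d,max = (2.105×10^-12)(9.39)(4.40×10^6) = 8.70×10^-5 A.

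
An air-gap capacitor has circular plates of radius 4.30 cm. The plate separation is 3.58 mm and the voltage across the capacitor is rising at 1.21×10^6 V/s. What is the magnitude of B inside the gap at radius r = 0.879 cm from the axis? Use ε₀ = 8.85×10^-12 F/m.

1.65×10^-11 T

With E = V/d, dE/dt = 3.380×10^8 V/(m·s) and πR² = 5.809×10^-3 m², giving I_d = ε₀ πR² dE/dt = 1.738×10^-5 A.
∮B·dl = μ₀ I_d,enc with I_d,enc = I_d r²/R² = 7.263×10^-7 A; so B = μ₀ I_d,enc/(2πr) = 1.65×10^-11 T.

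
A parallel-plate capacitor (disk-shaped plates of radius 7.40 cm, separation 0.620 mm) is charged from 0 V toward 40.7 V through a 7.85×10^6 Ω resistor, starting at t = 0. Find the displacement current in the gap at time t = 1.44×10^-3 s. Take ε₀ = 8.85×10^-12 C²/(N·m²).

With C = ε₀A/d = (8.85×10^-12)(0.01720)/(6.20×10^-4) = 2.455×10^-10 F, the time constant is τ = RC = 1.927×10^-3 s, so t/τ = 0.7473 and e^(−t/τ) = 0.4736.
I_d = I_cond = (V₀/R) e^(−t/τ) = (5.185×10^-6)(0.4736) = 2.46×10^-6 A.

2.46×10^-6 A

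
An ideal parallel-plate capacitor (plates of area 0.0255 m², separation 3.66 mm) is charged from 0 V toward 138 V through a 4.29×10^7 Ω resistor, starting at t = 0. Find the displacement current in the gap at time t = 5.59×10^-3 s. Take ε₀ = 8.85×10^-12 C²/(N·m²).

With C = ε₀A/d = (8.85×10^-12)(0.0255)/(3.66×10^-3) = 6.166×10^-11 F, the time constant is τ = RC = 2.645×10^-3 s, so t/τ = 2.113 and e^(−t/τ) = 0.1209.
I_d = I_cond = (V₀/R) e^(−t/τ) = (3.217×10^-6)(0.1209) = 3.89×10^-7 A.

3.89×10^-7 A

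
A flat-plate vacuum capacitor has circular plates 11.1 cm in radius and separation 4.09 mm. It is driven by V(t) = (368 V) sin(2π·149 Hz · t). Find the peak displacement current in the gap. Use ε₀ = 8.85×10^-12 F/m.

C = ε₀A/d = (8.85×10^-12)(0.03871)/(4.09×10^-3) = 8.376×10^-11 F; ω = 2πf = 936.2 rad/s.
I_d = C dV/dt, so |I_d|_max = C V₀ ω = (8.376×10^-11)(368)(936.2) = 2.89×10^-5 A.

2.89×10^-5 A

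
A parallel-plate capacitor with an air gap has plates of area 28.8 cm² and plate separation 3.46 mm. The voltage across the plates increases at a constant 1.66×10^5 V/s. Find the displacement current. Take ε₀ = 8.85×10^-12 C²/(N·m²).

E = V/d so dE/dt = (dV/dt)/d = 4.798×10^7 V/(m·s), and I_d = ε₀ A dE/dt = (8.85×10^-12)(2.88×10^-3)(4.798×10^7) = 1.22×10^-6 A.

1.22×10^-6 A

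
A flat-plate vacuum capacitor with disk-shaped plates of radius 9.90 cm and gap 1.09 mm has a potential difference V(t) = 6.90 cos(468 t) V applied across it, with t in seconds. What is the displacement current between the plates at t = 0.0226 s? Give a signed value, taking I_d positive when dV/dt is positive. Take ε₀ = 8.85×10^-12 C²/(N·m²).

7.38×10^-7 A

dV/dt = (6.90)(468)·−sin(10.5768) = 2950 V/s.
I_d = C dV/dt with C = ε₀A/d = (8.85×10^-12)(0.03079)/(1.09×10^-3) = 2.500×10^-10 F, so I_d = (2.500×10^-10)(2950) = 7.38×10^-7 A.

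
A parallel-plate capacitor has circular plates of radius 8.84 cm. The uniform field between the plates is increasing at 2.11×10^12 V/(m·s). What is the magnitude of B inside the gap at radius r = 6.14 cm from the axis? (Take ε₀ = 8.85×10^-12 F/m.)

Total displacement current: I_d = ε₀(πR²)(dE/dt) = (8.85×10^-12)(0.02455)(2.11×10^12) = 0.4584 A.
An Ampèrian loop of radius r encloses a fraction (r/R)² of I_d. Then B·2πr = μ₀ I_d (r/R)², giving B = μ₀ I_d r/(2πR²) = 7.20×10^-7 T.

7.20×10^-7 T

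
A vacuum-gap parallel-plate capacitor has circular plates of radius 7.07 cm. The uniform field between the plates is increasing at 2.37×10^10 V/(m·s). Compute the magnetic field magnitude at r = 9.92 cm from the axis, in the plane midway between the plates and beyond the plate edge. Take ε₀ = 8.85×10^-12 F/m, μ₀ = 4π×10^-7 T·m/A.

Total displacement current: I_d = ε₀(πR²)(dE/dt) = (8.85×10^-12)(0.01570)(2.37×10^10) = 3.293×10^-3 A.
With r > R the enclosed displacement current is the full I_d; B = μ₀ I_d / (2πr) = 6.64×10^-9 T.

6.64×10^-9 T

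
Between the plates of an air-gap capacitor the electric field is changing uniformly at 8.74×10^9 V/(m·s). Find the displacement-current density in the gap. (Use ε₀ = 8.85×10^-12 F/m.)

0.0773 A/m²

The displacement-current density is ε₀ ∂E/∂t = (8.85×10^-12)(8.74×10^9) = 0.0773 A/m².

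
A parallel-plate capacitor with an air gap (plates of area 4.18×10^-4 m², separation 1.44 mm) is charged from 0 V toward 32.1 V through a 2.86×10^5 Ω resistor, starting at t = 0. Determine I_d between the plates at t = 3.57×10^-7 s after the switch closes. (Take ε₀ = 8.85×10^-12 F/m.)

6.90×10^-5 A

With C = ε₀A/d = (8.85×10^-12)(4.18×10^-4)/(1.44×10^-3) = 2.569×10^-12 F, the time constant is τ = RC = 7.347×10^-7 s, so t/τ = 0.4859 and e^(−t/τ) = 0.6151.
I_d = I_cond = (V₀/R) e^(−t/τ) = (1.122×10^-4)(0.6151) = 6.90×10^-5 A.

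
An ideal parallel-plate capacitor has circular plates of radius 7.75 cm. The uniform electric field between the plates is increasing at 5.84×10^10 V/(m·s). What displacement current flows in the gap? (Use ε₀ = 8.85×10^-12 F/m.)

9.75×10^-3 A

I_d = ε₀ A (dE/dt) = (8.85×10^-12)(0.01887 m²)(5.84×10^10) = 9.75×10^-3 A.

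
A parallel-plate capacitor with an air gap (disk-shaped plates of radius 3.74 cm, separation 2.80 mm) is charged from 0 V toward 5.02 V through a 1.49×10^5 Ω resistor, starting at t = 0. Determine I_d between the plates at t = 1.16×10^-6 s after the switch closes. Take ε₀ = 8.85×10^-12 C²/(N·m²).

With C = ε₀A/d = (8.85×10^-12)(4.394×10^-3)/(2.80×10^-3) = 1.389×10^-11 F, the time constant is τ = RC = 2.070×10^-6 s, so t/τ = 0.5604 and e^(−t/τ) = 0.5710.
I_d = I_cond = (V₀/R) e^(−t/τ) = (3.369×10^-5)(0.5710) = 1.92×10^-5 A.

1.92×10^-5 A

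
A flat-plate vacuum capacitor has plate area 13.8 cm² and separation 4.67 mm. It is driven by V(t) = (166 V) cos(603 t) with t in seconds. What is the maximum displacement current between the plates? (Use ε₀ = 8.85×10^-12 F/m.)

C = ε₀A/d = (8.85×10^-12)(1.38×10^-3)/(4.67×10^-3) = 2.615×10^-12 F; ω = 603 rad/s.
I_d = C dV/dt, so |I_d|_max = C V₀ ω = (2.615×10^-12)(166)(603) = 2.62×10^-7 A.

2.62×10^-7 A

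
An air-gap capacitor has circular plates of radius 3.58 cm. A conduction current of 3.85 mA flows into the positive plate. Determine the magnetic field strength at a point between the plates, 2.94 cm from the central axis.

1.77×10^-8 T

No conduction current crosses the gap, so I_d there equals the 3.85×10^-3 A in the leads.
∮B·dl = μ₀ I_d,enc with I_d,enc = I_d r²/R² = 2.597×10^-3 A; so B = μ₀ I_d,enc/(2πr) = 1.77×10^-8 T.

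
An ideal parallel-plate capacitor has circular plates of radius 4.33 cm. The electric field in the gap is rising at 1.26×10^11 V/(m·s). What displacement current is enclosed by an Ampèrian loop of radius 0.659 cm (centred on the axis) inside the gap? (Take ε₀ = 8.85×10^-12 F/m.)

1.52×10^-4 A

Total displacement current: I_d = ε₀(πR²)(dE/dt) = (8.85×10^-12)(5.890×10^-3)(1.26×10^11) = 6.568×10^-3 A.
Since J_d is uniform, the enclosed fraction is (r/R)² = 0.02316, giving I_d,enc = 1.52×10^-4 A.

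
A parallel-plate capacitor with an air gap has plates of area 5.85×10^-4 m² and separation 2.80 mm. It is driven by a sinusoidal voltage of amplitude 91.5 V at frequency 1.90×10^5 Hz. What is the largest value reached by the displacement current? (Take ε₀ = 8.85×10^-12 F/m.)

2.02×10^-4 A

(dE/dt)_max = V₀ω/d = 3.902×10^10 V/(m·s); ω = 2πf = 1.194×10^6 rad/s.
I_d,max = ε₀ A (dE/dt)_max = (8.85×10^-12)(5.85×10^-4)(3.902×10^10) = 2.02×10^-4 A.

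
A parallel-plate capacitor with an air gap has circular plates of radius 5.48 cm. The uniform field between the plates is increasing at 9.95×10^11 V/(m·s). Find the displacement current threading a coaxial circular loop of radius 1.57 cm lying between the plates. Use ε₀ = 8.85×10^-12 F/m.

I_d = ε₀ dΦ_E/dt = ε₀ πR² (dE/dt) = (8.85×10^-12)(9.434×10^-3)(9.95×10^11) = 0.08307 A through the full plate area.
Since J_d is uniform, the enclosed fraction is (r/R)² = 0.08208, giving I_d,enc = 6.82×10^-3 A.

6.82×10^-3 A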